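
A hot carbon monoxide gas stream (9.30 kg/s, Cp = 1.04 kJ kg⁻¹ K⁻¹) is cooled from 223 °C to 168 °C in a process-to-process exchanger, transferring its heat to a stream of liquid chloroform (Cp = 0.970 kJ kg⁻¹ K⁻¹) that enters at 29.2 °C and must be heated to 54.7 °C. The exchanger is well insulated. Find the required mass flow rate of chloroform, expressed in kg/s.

ṁ_c = 21.5 kg/s

Heat released by hot stream: Q = 9.30 × 1.04 × (223 − 168) = 531.96 kJ/s
Energy balance on cold side (adiabatic exchanger): Q = ṁ_c·Cp_c·(T_c,out − T_c,in)
ṁ_c = 531.96 / [0.970 × (54.7 − 29.2)] = 21.506 kg/s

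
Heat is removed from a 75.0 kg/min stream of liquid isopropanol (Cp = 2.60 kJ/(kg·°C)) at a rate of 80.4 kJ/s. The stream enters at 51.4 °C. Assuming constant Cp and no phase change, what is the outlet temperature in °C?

Q = 80.4 kJ/s = 4824 kJ/min
ΔT = Q/(ṁ·Cp) = 4824/(75.0×2.60) = 24.738 K
T_out = 51.4 − 24.738 = 26.662 °C

T_out = 26.7 °C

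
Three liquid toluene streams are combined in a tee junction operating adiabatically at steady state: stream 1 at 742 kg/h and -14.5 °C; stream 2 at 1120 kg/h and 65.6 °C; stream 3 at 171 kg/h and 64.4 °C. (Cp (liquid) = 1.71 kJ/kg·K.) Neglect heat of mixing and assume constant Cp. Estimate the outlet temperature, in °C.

No heat crosses the boundary, so H_out = H_in.
T_out = Σ ṁᵢCp,ᵢTᵢ / Σ ṁᵢCp,ᵢ
      = 126070 / 3476.4 = 36.264 °C

T_out = 36.3 °C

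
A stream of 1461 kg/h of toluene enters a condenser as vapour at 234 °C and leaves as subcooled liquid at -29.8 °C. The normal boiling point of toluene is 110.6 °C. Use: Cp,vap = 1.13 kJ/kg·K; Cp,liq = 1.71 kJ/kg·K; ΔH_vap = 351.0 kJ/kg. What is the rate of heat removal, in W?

Q_c = 296000 W

vapour 234→110.6 °C: -139.44 kJ/kg
condensation at 110.6 °C: -351 kJ/kg
liquid 110.6→-29.8 °C: -240.08 kJ/kg
Δh = -139.44 + -351 + -240.08 = -730.53 kJ/kg
Q = ṁ·Δh = 1461 kg/h × -730.53 kJ/kg = -1.0673e+06 kJ/h
|Q| = 296.47 kW = 296470 W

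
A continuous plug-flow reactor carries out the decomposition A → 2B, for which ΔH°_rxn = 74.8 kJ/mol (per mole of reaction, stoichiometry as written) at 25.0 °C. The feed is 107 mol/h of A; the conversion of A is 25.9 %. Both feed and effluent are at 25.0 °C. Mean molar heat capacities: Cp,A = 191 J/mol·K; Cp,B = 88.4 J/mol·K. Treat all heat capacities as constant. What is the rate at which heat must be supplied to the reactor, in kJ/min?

Q_in = 34.5 kJ/min

Extent of reaction ξ = 0.259 × 107 = 27.713 mol/h
Reaction term: ξ·ΔH°_rxn = 27.713 × 74.8 = 2072.9 kJ/h
Q = ΔH = 2072.9 kJ/h = 0.57581 kW
Heat supplied = 34.549 kJ/min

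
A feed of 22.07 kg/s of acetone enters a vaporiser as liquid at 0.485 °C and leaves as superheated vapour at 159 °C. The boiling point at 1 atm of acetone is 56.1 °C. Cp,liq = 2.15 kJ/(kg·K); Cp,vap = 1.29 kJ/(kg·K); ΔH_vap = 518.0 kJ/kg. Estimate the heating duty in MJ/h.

liquid 0.485→56.1 °C: 119.57 kJ/kg
vaporisation at 56.1 °C: 518 kJ/kg
vapour 56.1→159 °C: 132.74 kJ/kg
Δh = 119.57 + 518 + 132.74 = 770.31 kJ/kg
Q = ṁ·Δh = 22.07 kg/s × 770.31 kJ/kg = 17001 kJ/s
|Q| = 17001 kW = 61203 MJ/h

Q = 61200 MJ/h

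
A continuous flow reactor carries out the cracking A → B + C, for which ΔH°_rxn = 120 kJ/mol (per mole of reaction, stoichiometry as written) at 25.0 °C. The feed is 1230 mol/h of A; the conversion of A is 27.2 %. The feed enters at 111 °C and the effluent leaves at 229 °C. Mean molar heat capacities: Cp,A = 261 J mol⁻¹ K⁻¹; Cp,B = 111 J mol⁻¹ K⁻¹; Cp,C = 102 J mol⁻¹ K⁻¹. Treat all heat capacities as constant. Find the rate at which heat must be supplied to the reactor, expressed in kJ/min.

Extent of reaction ξ = 0.272 × 1230 = 334.56 mol/h
Reaction term: ξ·ΔH°_rxn = 334.56 × 120 = 40147 kJ/h
Sensible, feed 111→25 °C: -27609 kJ/h
Outlet flows (mol/h): A 895.44, B 334.56, C 334.56
Sensible, products 25→229 °C: 62214 kJ/h
Q = ΔH = 74753 kJ/h = 20.765 kW
Heat supplied = 1245.9 kJ/min

Q_in = 1250 kJ/min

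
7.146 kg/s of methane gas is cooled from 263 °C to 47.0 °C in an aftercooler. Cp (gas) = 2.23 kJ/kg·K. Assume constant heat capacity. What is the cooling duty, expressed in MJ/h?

Q_c = 12400 MJ/h

Q = ṁ·Cp·ΔT = 7.146 × 2.23 × (47.0 − 263) = -3442.1 kJ/s
Cooling duty = 12392 MJ/h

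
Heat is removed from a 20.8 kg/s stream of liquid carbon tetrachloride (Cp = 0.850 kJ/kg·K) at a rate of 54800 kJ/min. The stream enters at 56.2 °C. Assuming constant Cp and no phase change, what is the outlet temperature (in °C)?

Q = 54800 kJ/min = 913.33 kJ/s
ΔT = Q/(ṁ·Cp) = 913.33/(20.8×0.850) = 51.659 K
T_out = 56.2 − 51.659 = 4.5409 °C

T_out = 4.54 °C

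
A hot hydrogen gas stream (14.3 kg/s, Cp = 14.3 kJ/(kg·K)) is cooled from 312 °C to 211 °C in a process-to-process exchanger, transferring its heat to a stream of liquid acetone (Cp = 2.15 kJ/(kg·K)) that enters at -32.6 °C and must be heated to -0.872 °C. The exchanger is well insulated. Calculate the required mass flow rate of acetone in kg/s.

ṁ_c = 303 kg/s

Heat released by hot stream: Q = 14.3 × 14.3 × (312 − 211) = 20653 kJ/s
Energy balance on cold side (adiabatic exchanger): Q = ṁ_c·Cp_c·(T_c,out − T_c,in)
ṁ_c = 20653 / [2.15 × (-0.872 − -32.6)] = 302.77 kg/s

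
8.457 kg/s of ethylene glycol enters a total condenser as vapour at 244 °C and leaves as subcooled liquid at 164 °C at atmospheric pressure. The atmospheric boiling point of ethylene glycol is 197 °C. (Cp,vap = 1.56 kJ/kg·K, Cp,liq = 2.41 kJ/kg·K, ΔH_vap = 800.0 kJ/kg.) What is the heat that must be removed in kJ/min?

Q_c = 483000 kJ/min

vapour 244→197 °C: -73.32 kJ/kg
condensation at 197 °C: -800 kJ/kg
liquid 197→164 °C: -79.53 kJ/kg
Δh = -73.32 + -800 + -79.53 = -952.85 kJ/kg
Q = ṁ·Δh = 8.457 kg/s × -952.85 kJ/kg = -8058.3 kJ/s
|Q| = 8058.3 kW = 483500 kJ/min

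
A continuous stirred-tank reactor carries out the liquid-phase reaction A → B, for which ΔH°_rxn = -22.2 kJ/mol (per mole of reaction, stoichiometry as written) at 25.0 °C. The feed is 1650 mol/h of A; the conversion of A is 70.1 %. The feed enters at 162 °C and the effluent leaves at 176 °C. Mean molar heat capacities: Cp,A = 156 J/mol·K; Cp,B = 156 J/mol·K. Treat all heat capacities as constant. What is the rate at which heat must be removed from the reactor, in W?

Q_out = 6130 W

Extent of reaction ξ = 0.701 × 1650 = 1156.6 mol/h
Reaction term: ξ·ΔH°_rxn = 1156.6 × -22.2 = -25678 kJ/h
Sensible, feed 162→25 °C: -35264 kJ/h
Outlet flows (mol/h): A 493.35, B 1156.6
Sensible, products 25→176 °C: 38867 kJ/h
Q = ΔH = -22074 kJ/h = -6.1317 kW
Heat removed = 6131.7 W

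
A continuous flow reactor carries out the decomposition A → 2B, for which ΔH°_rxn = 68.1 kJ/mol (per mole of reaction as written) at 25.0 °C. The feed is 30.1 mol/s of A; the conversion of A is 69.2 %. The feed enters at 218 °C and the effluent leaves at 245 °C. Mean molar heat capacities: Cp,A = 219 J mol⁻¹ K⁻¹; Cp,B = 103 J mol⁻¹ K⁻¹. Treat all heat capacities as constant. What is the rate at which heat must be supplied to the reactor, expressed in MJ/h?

Q_in = 5530 MJ/h

Extent of reaction ξ = 0.692 × 30.1 = 20.829 mol/s
Reaction term: ξ·ΔH°_rxn = 20.829 × 68.1 = 1418.5 kJ/s
Sensible, feed 218→25 °C: -1272.2 kJ/s
Outlet flows (mol/s): A 9.2708, B 41.658
Sensible, products 25→245 °C: 1390.6 kJ/s
Q = ΔH = 1536.9 kJ/s = 1536.9 kW
Heat supplied = 5532.8 MJ/h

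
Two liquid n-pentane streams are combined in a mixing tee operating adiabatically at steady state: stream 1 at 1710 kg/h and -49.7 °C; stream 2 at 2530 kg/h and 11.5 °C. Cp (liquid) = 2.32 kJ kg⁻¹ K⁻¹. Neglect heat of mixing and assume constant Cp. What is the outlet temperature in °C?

T_out = -13.2 °C

Adiabatic, steady state ⇒ Σ ṁᵢCp,ᵢ(T_out − Tᵢ) = 0
Σ ṁᵢCp,ᵢTᵢ = 1710×2.32×-49.7 + 2530×2.32×11.5 = -129670
Σ ṁᵢCp,ᵢ = 1710×2.32 + 2530×2.32 = 9836.8
T_out = -129670 / 9836.8 = -13.182 °C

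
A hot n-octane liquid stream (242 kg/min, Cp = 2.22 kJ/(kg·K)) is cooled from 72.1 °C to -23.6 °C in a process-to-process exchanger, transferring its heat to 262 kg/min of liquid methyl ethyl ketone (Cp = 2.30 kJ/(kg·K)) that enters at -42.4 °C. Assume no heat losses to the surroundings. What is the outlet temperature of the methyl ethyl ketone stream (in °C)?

Heat released by hot stream: Q = 242 × 2.22 × (72.1 − -23.6) = 51414 kJ/min
Energy balance on cold side (adiabatic exchanger): Q = ṁ_c·Cp_c·(T_c,out − T_c,in)
T_c,out = -42.4 + 51414/(262 × 2.30) = 42.92 °C

T_c,out = 42.9 °C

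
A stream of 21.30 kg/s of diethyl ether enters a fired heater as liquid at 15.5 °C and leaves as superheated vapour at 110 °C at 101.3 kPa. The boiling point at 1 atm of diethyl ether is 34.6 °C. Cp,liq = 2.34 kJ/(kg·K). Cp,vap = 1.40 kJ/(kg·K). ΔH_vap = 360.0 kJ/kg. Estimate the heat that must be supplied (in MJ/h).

liquid 15.5→34.6 °C: 44.694 kJ/kg
vaporisation at 34.6 °C: 360 kJ/kg
vapour 34.6→110 °C: 105.56 kJ/kg
Δh = 44.694 + 360 + 105.56 = 510.25 kJ/kg
Q = ṁ·Δh = 21.30 kg/s × 510.25 kJ/kg = 10868 kJ/s
|Q| = 10868 kW = 39126 MJ/h

Q = 39100 MJ/h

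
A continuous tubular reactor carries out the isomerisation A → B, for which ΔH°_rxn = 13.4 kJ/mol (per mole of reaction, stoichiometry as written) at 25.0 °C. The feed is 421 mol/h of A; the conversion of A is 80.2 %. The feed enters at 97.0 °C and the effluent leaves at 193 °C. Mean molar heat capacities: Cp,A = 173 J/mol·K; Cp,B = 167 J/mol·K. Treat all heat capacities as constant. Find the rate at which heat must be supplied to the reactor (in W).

Extent of reaction ξ = 0.802 × 421 = 337.64 mol/h
Reaction term: ξ·ΔH°_rxn = 337.64 × 13.4 = 4524.4 kJ/h
Sensible, feed 97.0→25 °C: -5244 kJ/h
Outlet flows (mol/h): A 83.358, B 337.64
Sensible, products 25→193 °C: 11896 kJ/h
Q = ΔH = 11176 kJ/h = 3.1045 kW
Heat supplied = 3104.5 W

Q_in = 3100 W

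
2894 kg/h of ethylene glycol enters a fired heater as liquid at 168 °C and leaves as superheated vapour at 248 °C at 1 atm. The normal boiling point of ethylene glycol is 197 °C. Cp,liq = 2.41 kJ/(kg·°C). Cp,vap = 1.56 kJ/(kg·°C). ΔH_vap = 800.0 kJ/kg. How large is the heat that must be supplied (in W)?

Q = 763000 W

liquid 168→197 °C: 69.89 kJ/kg
vaporisation at 197 °C: 800 kJ/kg
vapour 197→248 °C: 79.56 kJ/kg
Δh = 69.89 + 800 + 79.56 = 949.45 kJ/kg
Q = ṁ·Δh = 2894 kg/h × 949.45 kJ/kg = 2.7477e+06 kJ/h
|Q| = 763.25 kW = 763250 W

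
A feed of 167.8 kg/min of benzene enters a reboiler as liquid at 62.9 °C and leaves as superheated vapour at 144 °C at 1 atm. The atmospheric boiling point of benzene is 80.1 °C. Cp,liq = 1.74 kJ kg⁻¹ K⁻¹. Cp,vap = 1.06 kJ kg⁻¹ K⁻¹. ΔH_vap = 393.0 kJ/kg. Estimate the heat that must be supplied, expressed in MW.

liquid 62.9→80.1 °C: 29.928 kJ/kg
vaporisation at 80.1 °C: 393 kJ/kg
vapour 80.1→144 °C: 67.734 kJ/kg
Δh = 29.928 + 393 + 67.734 = 490.66 kJ/kg
Q = ṁ·Δh = 167.8 kg/min × 490.66 kJ/kg = 82333 kJ/min
|Q| = 1372.2 kW = 1.3722 MW

Q = 1.37 MW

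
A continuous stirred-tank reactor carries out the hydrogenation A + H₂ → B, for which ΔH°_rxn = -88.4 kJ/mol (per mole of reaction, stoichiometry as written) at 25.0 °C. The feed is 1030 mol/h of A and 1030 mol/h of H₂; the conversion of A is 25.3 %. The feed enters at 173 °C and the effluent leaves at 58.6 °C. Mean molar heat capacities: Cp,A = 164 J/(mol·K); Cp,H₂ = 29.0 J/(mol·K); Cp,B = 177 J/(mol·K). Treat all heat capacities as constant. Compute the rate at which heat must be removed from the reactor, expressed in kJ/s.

Q_out = 12.8 kJ/s

Extent of reaction ξ = 0.253 × 1030 = 260.59 mol/h
Reaction term: ξ·ΔH°_rxn = 260.59 × -88.4 = -23036 kJ/h
Sensible, feed 173→25 °C: -29421 kJ/h
Outlet flows (mol/h): A 769.41, H₂ 769.41, B 260.59
Sensible, products 25→58.6 °C: 6539.3 kJ/h
Q = ΔH = -45918 kJ/h = -12.755 kW
Heat removed = 12.755 kJ/s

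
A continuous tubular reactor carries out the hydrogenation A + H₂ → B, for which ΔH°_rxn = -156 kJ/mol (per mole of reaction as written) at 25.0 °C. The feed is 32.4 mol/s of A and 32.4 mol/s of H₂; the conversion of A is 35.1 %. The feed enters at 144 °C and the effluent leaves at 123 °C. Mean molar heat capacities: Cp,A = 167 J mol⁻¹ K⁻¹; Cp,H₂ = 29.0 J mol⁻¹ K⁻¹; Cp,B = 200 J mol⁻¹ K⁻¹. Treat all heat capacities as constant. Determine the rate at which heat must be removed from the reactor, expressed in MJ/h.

Q_out = 6850 MJ/h

Extent of reaction ξ = 0.351 × 32.4 = 11.372 mol/s
Reaction term: ξ·ΔH°_rxn = 11.372 × -156 = -1774.1 kJ/s
Sensible, feed 144→25 °C: -755.7 kJ/s
Outlet flows (mol/s): A 21.028, H₂ 21.028, B 11.372
Sensible, products 25→123 °C: 626.8 kJ/s
Q = ΔH = -1903 kJ/s = -1903 kW
Heat removed = 6850.8 MJ/h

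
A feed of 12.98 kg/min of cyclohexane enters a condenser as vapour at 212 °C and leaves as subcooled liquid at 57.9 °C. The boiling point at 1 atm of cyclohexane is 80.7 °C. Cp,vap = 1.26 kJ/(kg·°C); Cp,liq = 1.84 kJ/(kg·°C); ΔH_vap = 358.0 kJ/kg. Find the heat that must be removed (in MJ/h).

Q_c = 440 MJ/h

vapour 212→80.7 °C: -165.44 kJ/kg
condensation at 80.7 °C: -358 kJ/kg
liquid 80.7→57.9 °C: -41.952 kJ/kg
Δh = -165.44 + -358 + -41.952 = -565.39 kJ/kg
Q = ṁ·Δh = 12.98 kg/min × -565.39 kJ/kg = -7338.8 kJ/min
|Q| = 122.31 kW = 440.33 MJ/h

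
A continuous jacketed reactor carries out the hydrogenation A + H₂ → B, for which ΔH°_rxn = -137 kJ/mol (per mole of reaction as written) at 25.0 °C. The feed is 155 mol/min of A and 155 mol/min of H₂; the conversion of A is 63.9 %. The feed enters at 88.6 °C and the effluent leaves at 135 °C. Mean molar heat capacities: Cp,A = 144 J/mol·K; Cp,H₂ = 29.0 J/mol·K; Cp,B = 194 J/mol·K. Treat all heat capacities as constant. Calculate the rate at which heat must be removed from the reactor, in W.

Extent of reaction ξ = 0.639 × 155 = 99.045 mol/min
Reaction term: ξ·ΔH°_rxn = 99.045 × -137 = -13569 kJ/min
Sensible, feed 88.6→25 °C: -1705.4 kJ/min
Outlet flows (mol/min): A 55.955, H₂ 55.955, B 99.045
Sensible, products 25→135 °C: 3178.4 kJ/min
Q = ΔH = -12096 kJ/min = -201.6 kW
Heat removed = 201600 W

Q_out = 202000 W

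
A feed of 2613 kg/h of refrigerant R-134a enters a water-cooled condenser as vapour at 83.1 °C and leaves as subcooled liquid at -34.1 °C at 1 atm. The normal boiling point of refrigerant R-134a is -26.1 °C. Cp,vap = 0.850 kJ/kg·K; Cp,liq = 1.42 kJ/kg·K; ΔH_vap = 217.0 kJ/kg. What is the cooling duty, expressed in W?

Q_c = 233000 W

vapour 83.1→-26.1 °C: -92.82 kJ/kg
condensation at -26.1 °C: -217 kJ/kg
liquid -26.1→-34.1 °C: -11.36 kJ/kg
Δh = -92.82 + -217 + -11.36 = -321.18 kJ/kg
Q = ṁ·Δh = 2613 kg/h × -321.18 kJ/kg = -839240 kJ/h
|Q| = 233.12 kW = 233120 W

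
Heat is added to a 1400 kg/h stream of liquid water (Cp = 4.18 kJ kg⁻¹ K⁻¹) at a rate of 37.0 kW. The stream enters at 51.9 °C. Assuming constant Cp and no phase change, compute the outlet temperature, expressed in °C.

T_out = 74.7 °C

Q = 37.0 kW = 133200 kJ/h
ΔT = Q/(ṁ·Cp) = 133200/(1400×4.18) = 22.761 K
T_out = 51.9 + 22.761 = 74.661 °C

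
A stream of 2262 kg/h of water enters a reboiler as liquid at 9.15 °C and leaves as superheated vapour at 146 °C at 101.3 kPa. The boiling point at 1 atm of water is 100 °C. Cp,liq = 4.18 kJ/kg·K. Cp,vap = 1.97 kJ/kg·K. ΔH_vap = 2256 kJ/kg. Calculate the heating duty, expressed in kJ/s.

Q = 1710 kJ/s

liquid 9.15→100 °C: 379.75 kJ/kg
vaporisation at 100 °C: 2256 kJ/kg
vapour 100→146 °C: 90.62 kJ/kg
Δh = 379.75 + 2256 + 90.62 = 2726.4 kJ/kg
Q = ṁ·Δh = 2262 kg/h × 2726.4 kJ/kg = 6.1671e+06 kJ/h
|Q| = 1713.1 kW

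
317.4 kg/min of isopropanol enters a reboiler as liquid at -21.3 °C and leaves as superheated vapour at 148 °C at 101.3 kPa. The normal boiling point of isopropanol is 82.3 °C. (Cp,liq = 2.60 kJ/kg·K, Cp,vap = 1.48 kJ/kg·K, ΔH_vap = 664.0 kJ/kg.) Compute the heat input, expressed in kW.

Q = 5450 kW

liquid -21.3→82.3 °C: 269.36 kJ/kg
vaporisation at 82.3 °C: 664 kJ/kg
vapour 82.3→148 °C: 97.236 kJ/kg
Δh = 269.36 + 664 + 97.236 = 1030.6 kJ/kg
Q = ṁ·Δh = 317.4 kg/min × 1030.6 kJ/kg = 327110 kJ/min
|Q| = 5451.9 kW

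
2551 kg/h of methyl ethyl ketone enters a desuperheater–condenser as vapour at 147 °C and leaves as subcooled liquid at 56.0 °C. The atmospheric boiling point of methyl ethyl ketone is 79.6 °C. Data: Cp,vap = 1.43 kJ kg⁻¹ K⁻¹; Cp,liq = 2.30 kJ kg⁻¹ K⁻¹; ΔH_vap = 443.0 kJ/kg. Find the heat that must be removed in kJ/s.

Q_c = 421 kJ/s

vapour 147→79.6 °C: -96.382 kJ/kg
condensation at 79.6 °C: -443 kJ/kg
liquid 79.6→56.0 °C: -54.28 kJ/kg
Δh = -96.382 + -443 + -54.28 = -593.66 kJ/kg
Q = ṁ·Δh = 2551 kg/h × -593.66 kJ/kg = -1.5144e+06 kJ/h
|Q| = 420.68 kW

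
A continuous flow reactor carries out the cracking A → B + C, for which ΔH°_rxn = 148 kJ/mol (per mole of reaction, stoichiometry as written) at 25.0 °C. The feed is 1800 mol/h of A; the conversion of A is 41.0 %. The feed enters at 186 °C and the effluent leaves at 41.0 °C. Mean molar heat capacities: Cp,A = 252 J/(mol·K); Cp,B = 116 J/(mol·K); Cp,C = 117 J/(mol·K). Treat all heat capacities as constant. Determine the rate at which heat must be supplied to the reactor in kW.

Extent of reaction ξ = 0.410 × 1800 = 738 mol/h
Reaction term: ξ·ΔH°_rxn = 738 × 148 = 109220 kJ/h
Sensible, feed 186→25 °C: -73030 kJ/h
Outlet flows (mol/h): A 1062, B 738, C 738
Sensible, products 25→41.0 °C: 7033.2 kJ/h
Q = ΔH = 43228 kJ/h = 12.008 kW
Heat supplied = 12.008 kW

Q_in = 12.0 kW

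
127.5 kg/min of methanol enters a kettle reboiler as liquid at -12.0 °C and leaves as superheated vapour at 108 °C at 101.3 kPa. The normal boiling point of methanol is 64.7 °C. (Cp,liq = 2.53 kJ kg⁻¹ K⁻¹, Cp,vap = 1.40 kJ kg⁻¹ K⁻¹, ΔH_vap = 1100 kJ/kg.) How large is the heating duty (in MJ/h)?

liquid -12.0→64.7 °C: 194.05 kJ/kg
vaporisation at 64.7 °C: 1100 kJ/kg
vapour 64.7→108 °C: 60.62 kJ/kg
Δh = 194.05 + 1100 + 60.62 = 1354.7 kJ/kg
Q = ṁ·Δh = 127.5 kg/min × 1354.7 kJ/kg = 172720 kJ/min
|Q| = 2878.7 kW = 10363 MJ/h

Q = 10400 MJ/h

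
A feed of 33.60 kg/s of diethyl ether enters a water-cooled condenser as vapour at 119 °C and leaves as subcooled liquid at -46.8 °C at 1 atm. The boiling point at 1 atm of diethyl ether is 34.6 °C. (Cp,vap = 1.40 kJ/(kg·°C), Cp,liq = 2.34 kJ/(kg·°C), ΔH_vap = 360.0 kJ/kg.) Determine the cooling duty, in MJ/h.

Q_c = 80900 MJ/h

vapour 119→34.6 °C: -118.16 kJ/kg
condensation at 34.6 °C: -360 kJ/kg
liquid 34.6→-46.8 °C: -190.48 kJ/kg
Δh = -118.16 + -360 + -190.48 = -668.64 kJ/kg
Q = ṁ·Δh = 33.60 kg/s × -668.64 kJ/kg = -22466 kJ/s
|Q| = 22466 kW = 80878 MJ/h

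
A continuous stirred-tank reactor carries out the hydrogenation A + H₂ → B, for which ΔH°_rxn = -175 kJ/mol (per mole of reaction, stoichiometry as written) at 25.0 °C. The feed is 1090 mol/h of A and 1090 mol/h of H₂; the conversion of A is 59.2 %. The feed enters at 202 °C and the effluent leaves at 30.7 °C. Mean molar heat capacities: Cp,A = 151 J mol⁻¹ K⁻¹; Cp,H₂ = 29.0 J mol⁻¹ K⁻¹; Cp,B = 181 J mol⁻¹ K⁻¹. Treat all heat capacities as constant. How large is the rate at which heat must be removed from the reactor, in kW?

Extent of reaction ξ = 0.592 × 1090 = 645.28 mol/h
Reaction term: ξ·ΔH°_rxn = 645.28 × -175 = -112920 kJ/h
Sensible, feed 202→25 °C: -34727 kJ/h
Outlet flows (mol/h): A 444.72, H₂ 444.72, B 645.28
Sensible, products 25→30.7 °C: 1122 kJ/h
Q = ΔH = -146530 kJ/h = -40.703 kW
Heat removed = 40.703 kW

Q_out = 40.7 kW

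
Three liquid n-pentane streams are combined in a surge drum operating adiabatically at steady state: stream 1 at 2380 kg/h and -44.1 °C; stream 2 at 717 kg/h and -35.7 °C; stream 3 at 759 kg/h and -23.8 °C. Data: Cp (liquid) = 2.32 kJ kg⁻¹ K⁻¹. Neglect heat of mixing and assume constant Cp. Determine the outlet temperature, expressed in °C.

T_out = -38.5 °C

Energy balance with Q = 0: Σ ṁᵢCp,ᵢ(T_out − Tᵢ) = 0
Σ ṁᵢCp,ᵢTᵢ = 2380×2.32×-44.1 + 717×2.32×-35.7 + 759×2.32×-23.8 = -344800
Σ ṁᵢCp,ᵢ = 2380×2.32 + 717×2.32 + 759×2.32 = 8945.9
T_out = -344800 / 8945.9 = -38.542 °C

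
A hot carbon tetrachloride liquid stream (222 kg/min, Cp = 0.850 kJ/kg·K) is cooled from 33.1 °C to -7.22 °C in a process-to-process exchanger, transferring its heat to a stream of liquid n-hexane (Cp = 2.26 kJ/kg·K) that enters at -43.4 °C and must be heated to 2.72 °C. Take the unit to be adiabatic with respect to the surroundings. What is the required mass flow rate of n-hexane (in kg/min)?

ṁ_c = 73.0 kg/min

Heat released by hot stream: Q = 222 × 0.850 × (33.1 − -7.22) = 7608.4 kJ/min
Energy balance on cold side (adiabatic exchanger): Q = ṁ_c·Cp_c·(T_c,out − T_c,in)
ṁ_c = 7608.4 / [2.26 × (2.72 − -43.4)] = 72.995 kg/min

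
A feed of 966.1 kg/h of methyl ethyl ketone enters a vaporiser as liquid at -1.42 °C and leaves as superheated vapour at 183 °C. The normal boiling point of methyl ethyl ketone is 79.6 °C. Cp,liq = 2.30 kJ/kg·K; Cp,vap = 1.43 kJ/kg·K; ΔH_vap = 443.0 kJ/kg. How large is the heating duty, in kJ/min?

Q = 12500 kJ/min

liquid -1.42→79.6 °C: 186.35 kJ/kg
vaporisation at 79.6 °C: 443 kJ/kg
vapour 79.6→183 °C: 147.86 kJ/kg
Δh = 186.35 + 443 + 147.86 = 777.21 kJ/kg
Q = ṁ·Δh = 966.1 kg/h × 777.21 kJ/kg = 750860 kJ/h
|Q| = 208.57 kW = 12514 kJ/min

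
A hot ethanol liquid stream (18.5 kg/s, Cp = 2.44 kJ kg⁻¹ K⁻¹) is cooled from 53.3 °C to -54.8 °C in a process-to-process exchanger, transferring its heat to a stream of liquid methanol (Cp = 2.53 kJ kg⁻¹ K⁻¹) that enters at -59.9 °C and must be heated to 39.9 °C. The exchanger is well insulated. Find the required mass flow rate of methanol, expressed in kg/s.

ṁ_c = 19.3 kg/s

Heat released by hot stream: Q = 18.5 × 2.44 × (53.3 − -54.8) = 4879.6 kJ/s
Energy balance on cold side (adiabatic exchanger): Q = ṁ_c·Cp_c·(T_c,out − T_c,in)
ṁ_c = 4879.6 / [2.53 × (39.9 − -59.9)] = 19.326 kg/s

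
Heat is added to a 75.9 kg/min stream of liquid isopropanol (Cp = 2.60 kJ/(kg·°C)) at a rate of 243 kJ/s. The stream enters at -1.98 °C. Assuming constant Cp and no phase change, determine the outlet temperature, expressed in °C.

Q = 243 kJ/s = 14580 kJ/min
ΔT = Q/(ṁ·Cp) = 14580/(75.9×2.60) = 73.883 K
T_out = -1.98 + 73.883 = 71.903 °C

T_out = 71.9 °C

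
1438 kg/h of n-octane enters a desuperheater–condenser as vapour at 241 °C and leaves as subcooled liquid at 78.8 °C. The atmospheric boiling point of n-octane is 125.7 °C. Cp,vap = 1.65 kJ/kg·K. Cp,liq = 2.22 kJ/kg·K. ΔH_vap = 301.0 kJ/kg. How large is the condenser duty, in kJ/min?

vapour 241→125.7 °C: -190.24 kJ/kg
condensation at 125.7 °C: -301 kJ/kg
liquid 125.7→78.8 °C: -104.12 kJ/kg
Δh = -190.24 + -301 + -104.12 = -595.36 kJ/kg
Q = ṁ·Δh = 1438 kg/h × -595.36 kJ/kg = -856130 kJ/h
|Q| = 237.81 kW = 14269 kJ/min

Q_c = 14300 kJ/min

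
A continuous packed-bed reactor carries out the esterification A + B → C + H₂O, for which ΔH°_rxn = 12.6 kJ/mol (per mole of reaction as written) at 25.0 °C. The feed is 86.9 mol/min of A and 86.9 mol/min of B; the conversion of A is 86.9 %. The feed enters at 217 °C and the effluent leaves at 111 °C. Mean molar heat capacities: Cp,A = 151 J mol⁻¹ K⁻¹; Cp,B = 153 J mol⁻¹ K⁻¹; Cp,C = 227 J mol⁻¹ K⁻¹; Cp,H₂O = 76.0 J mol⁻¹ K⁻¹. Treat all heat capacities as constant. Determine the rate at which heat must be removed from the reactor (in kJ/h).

Extent of reaction ξ = 0.869 × 86.9 = 75.516 mol/min
Reaction term: ξ·ΔH°_rxn = 75.516 × 12.6 = 951.5 kJ/min
Sensible, feed 217→25 °C: -5072.2 kJ/min
Outlet flows (mol/min): A 11.384, B 11.384, C 75.516, H₂O 75.516
Sensible, products 25→111 °C: 2265.4 kJ/min
Q = ΔH = -1855.3 kJ/min = -30.921 kW
Heat removed = 111320 kJ/h

Q_out = 111000 kJ/h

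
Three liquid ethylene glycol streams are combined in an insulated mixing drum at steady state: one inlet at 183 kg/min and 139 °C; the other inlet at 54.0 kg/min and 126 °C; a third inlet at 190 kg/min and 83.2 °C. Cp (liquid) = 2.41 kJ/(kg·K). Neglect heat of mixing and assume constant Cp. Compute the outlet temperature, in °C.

T_out = 113 °C

Energy balance with Q = 0: Σ ṁᵢCp,ᵢ(T_out − Tᵢ) = 0
Σ ṁᵢCp,ᵢTᵢ = 183×2.41×139 + 54.0×2.41×126 + 190×2.41×83.2 = 115800
Σ ṁᵢCp,ᵢ = 183×2.41 + 54.0×2.41 + 190×2.41 = 1029.1
T_out = 115800 / 1029.1 = 112.53 °C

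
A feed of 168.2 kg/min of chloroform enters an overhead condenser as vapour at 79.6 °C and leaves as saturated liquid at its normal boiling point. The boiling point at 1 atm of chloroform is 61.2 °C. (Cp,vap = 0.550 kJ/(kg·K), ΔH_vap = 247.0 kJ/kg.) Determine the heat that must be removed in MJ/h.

Q_c = 2590 MJ/h

vapour 79.6→61.2 °C: -10.12 kJ/kg
condensation at 61.2 °C: -247 kJ/kg
Δh = -10.12 + -247 = -257.12 kJ/kg
Q = ṁ·Δh = 168.2 kg/min × -257.12 kJ/kg = -43248 kJ/min
|Q| = 720.79 kW = 2594.9 MJ/h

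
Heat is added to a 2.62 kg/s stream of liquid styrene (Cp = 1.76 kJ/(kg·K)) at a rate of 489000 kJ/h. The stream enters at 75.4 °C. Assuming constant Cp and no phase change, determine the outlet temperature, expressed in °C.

Q = 489000 kJ/h = 135.83 kJ/s
ΔT = Q/(ṁ·Cp) = 135.83/(2.62×1.76) = 29.457 K
T_out = 75.4 + 29.457 = 104.86 °C

T_out = 105 °C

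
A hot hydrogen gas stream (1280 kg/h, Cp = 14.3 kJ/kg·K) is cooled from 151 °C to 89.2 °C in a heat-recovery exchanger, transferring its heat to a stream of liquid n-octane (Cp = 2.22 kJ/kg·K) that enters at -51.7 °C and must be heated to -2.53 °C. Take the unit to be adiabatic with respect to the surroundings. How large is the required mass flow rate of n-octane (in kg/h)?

ṁ_c = 10400 kg/h

Heat released by hot stream: Q = 1280 × 14.3 × (151 − 89.2) = 1.1312e+06 kJ/h
Energy balance on cold side (adiabatic exchanger): Q = ṁ_c·Cp_c·(T_c,out − T_c,in)
ṁ_c = 1.1312e+06 / [2.22 × (-2.53 − -51.7)] = 10363 kg/h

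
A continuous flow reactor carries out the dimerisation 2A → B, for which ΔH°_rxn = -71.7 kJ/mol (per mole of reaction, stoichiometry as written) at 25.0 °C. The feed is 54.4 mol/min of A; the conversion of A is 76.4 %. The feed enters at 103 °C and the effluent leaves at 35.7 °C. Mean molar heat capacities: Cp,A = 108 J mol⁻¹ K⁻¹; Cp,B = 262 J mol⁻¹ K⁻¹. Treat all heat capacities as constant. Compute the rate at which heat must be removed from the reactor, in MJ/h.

Q_out = 113 MJ/h

Extent of reaction ξ = 0.764 × 54.4 / 2 = 20.781 mol/min
Reaction term: ξ·ΔH°_rxn = 20.781 × -71.7 = -1490 kJ/min
Sensible, feed 103→25 °C: -458.27 kJ/min
Outlet flows (mol/min): A 12.838, B 20.781
Sensible, products 25→35.7 °C: 73.093 kJ/min
Q = ΔH = -1875.2 kJ/min = -31.253 kW
Heat removed = 112.51 MJ/h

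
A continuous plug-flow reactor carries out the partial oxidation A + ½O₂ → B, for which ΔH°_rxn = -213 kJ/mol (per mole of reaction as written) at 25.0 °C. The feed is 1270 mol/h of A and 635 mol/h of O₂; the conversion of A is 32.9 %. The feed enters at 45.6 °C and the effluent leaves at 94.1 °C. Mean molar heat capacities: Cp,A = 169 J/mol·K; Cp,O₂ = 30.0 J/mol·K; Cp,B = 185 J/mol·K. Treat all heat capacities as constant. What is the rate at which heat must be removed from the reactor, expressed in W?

Q_out = 21600 W

Extent of reaction ξ = 0.329 × 1270 = 417.83 mol/h
Reaction term: ξ·ΔH°_rxn = 417.83 × -213 = -88998 kJ/h
Sensible, feed 45.6→25 °C: -4813.8 kJ/h
Outlet flows (mol/h): A 852.17, O₂ 426.08, B 417.83
Sensible, products 25→94.1 °C: 16176 kJ/h
Q = ΔH = -77635 kJ/h = -21.565 kW
Heat removed = 21565 W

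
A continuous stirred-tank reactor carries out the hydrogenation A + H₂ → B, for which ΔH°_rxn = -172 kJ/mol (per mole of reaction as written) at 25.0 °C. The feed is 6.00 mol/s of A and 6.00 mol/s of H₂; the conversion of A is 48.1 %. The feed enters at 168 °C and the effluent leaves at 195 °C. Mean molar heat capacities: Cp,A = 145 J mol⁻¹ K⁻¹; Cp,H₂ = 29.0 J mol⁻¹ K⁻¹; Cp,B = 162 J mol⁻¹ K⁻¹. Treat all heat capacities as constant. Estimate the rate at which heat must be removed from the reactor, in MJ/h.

Q_out = 1710 MJ/h

Extent of reaction ξ = 0.481 × 6.00 = 2.886 mol/s
Reaction term: ξ·ΔH°_rxn = 2.886 × -172 = -496.39 kJ/s
Sensible, feed 168→25 °C: -149.29 kJ/s
Outlet flows (mol/s): A 3.114, H₂ 3.114, B 2.886
Sensible, products 25→195 °C: 171.59 kJ/s
Q = ΔH = -474.09 kJ/s = -474.09 kW
Heat removed = 1706.7 MJ/h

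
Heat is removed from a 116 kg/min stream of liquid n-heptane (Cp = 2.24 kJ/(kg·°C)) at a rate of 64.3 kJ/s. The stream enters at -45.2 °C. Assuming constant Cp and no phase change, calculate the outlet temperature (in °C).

Q = 64.3 kJ/s = 3858 kJ/min
ΔT = Q/(ṁ·Cp) = 3858/(116×2.24) = 14.848 K
T_out = -45.2 − 14.848 = -60.048 °C

T_out = -60.0 °C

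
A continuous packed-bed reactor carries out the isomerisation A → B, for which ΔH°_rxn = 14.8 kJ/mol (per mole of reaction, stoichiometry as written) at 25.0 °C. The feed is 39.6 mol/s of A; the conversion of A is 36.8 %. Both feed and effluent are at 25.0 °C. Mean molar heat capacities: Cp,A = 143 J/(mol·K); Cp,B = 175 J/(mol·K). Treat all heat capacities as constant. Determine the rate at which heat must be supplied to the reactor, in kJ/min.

Extent of reaction ξ = 0.368 × 39.6 = 14.573 mol/s
Reaction term: ξ·ΔH°_rxn = 14.573 × 14.8 = 215.68 kJ/s
Q = ΔH = 215.68 kJ/s = 215.68 kW
Heat supplied = 12941 kJ/min

Q_in = 12900 kJ/min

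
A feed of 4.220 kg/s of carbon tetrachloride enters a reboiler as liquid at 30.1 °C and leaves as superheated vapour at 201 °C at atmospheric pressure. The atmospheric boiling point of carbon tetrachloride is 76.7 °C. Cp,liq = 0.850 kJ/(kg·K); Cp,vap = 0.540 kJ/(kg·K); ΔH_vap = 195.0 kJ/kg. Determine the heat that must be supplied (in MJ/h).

Q = 4580 MJ/h

liquid 30.1→76.7 °C: 39.61 kJ/kg
vaporisation at 76.7 °C: 195 kJ/kg
vapour 76.7→201 °C: 67.122 kJ/kg
Δh = 39.61 + 195 + 67.122 = 301.73 kJ/kg
Q = ṁ·Δh = 4.220 kg/s × 301.73 kJ/kg = 1273.3 kJ/s
|Q| = 1273.3 kW = 4583.9 MJ/h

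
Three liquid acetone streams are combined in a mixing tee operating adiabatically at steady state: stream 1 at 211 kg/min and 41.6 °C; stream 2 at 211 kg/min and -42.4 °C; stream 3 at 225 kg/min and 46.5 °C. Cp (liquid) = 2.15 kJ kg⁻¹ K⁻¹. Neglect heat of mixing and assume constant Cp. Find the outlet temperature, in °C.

No heat crosses the boundary, so H_out = H_in.
T_out = Σ ṁᵢCp,ᵢTᵢ / Σ ṁᵢCp,ᵢ
      = 22131 / 1391 = 15.91 °C

T_out = 15.9 °C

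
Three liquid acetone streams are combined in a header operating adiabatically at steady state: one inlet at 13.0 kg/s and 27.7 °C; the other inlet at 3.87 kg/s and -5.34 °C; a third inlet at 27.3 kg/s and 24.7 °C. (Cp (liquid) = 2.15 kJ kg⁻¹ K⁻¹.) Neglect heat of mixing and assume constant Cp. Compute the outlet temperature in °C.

T_out = 23.0 °C

Energy balance with Q = 0: Σ ṁᵢCp,ᵢ(T_out − Tᵢ) = 0
T_out = Σ ṁᵢCp,ᵢTᵢ / Σ ṁᵢCp,ᵢ
      = 2179.6 / 94.965 = 22.951 °C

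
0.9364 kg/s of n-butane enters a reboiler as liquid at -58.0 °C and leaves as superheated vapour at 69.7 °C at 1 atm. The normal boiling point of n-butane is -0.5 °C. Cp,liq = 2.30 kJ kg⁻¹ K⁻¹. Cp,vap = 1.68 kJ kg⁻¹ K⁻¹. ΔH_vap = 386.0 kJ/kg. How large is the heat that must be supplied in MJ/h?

liquid -58.0→-0.5 °C: 132.25 kJ/kg
vaporisation at -0.5 °C: 386 kJ/kg
vapour -0.5→69.7 °C: 117.94 kJ/kg
Δh = 132.25 + 386 + 117.94 = 636.19 kJ/kg
Q = ṁ·Δh = 0.9364 kg/s × 636.19 kJ/kg = 595.72 kJ/s
|Q| = 595.72 kW = 2144.6 MJ/h

Q = 2140 MJ/h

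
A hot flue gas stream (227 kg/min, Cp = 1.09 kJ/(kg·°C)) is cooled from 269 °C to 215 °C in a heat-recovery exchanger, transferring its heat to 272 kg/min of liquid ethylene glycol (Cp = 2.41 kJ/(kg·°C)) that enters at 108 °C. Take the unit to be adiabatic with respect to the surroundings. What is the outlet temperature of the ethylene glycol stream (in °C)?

T_c,out = 128 °C

Heat released by hot stream: Q = 227 × 1.09 × (269 − 215) = 13361 kJ/min
Energy balance on cold side (adiabatic exchanger): Q = ṁ_c·Cp_c·(T_c,out − T_c,in)
T_c,out = 108 + 13361/(272 × 2.41) = 128.38 °C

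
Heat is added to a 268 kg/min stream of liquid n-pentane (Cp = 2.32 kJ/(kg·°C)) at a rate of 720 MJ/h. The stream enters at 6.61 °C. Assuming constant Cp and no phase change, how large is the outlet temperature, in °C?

T_out = 25.9 °C

Q = 720 MJ/h = 12000 kJ/min
ΔT = Q/(ṁ·Cp) = 12000/(268×2.32) = 19.3 K
T_out = 6.61 + 19.3 = 25.91 °C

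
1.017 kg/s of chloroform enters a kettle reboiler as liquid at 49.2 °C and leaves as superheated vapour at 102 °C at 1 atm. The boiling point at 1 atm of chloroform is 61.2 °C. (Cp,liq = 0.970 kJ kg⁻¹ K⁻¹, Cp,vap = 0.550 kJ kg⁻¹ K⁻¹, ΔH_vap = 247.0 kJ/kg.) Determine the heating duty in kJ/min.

liquid 49.2→61.2 °C: 11.64 kJ/kg
vaporisation at 61.2 °C: 247 kJ/kg
vapour 61.2→102 °C: 22.44 kJ/kg
Δh = 11.64 + 247 + 22.44 = 281.08 kJ/kg
Q = ṁ·Δh = 1.017 kg/s × 281.08 kJ/kg = 285.86 kJ/s
|Q| = 285.86 kW = 17152 kJ/min

Q = 17200 kJ/min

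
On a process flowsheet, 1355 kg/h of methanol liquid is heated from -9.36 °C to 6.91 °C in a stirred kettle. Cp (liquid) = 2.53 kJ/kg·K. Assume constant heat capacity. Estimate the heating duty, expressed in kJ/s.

Q = 15.5 kJ/s

Q = ṁ·Cp·ΔT = 1355 × 2.53 × (6.91 − -9.36) = 55776 kJ/h
Converting: 55776 / 3600 s = 15.493 kW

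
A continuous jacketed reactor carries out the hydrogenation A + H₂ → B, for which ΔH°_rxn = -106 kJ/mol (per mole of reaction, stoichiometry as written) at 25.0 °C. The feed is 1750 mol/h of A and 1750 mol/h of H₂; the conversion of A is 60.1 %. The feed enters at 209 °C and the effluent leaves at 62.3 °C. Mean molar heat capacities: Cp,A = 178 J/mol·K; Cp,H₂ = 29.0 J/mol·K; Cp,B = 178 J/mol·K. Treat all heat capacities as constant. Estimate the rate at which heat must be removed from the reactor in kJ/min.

Extent of reaction ξ = 0.601 × 1750 = 1051.8 mol/h
Reaction term: ξ·ΔH°_rxn = 1051.8 × -106 = -111490 kJ/h
Sensible, feed 209→25 °C: -66654 kJ/h
Outlet flows (mol/h): A 698.25, H₂ 698.25, B 1051.8
Sensible, products 25→62.3 °C: 12374 kJ/h
Q = ΔH = -165770 kJ/h = -46.046 kW
Heat removed = 2762.8 kJ/min

Q_out = 2760 kJ/min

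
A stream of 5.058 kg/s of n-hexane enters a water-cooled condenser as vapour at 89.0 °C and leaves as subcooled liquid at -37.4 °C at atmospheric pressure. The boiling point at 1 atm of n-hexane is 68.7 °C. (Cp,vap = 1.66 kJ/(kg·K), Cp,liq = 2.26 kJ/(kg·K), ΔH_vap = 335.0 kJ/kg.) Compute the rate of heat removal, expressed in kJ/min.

vapour 89.0→68.7 °C: -33.698 kJ/kg
condensation at 68.7 °C: -335 kJ/kg
liquid 68.7→-37.4 °C: -239.79 kJ/kg
Δh = -33.698 + -335 + -239.79 = -608.48 kJ/kg
Q = ṁ·Δh = 5.058 kg/s × -608.48 kJ/kg = -3077.7 kJ/s
|Q| = 3077.7 kW = 184660 kJ/min

Q_c = 185000 kJ/min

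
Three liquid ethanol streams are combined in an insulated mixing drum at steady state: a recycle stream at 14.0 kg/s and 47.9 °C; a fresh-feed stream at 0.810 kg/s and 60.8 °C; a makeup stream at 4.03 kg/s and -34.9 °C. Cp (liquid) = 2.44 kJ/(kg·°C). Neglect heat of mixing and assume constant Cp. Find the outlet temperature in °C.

T_out = 30.7 °C

Adiabatic, steady state ⇒ Σ ṁᵢCp,ᵢ(T_out − Tᵢ) = 0
T_out = Σ ṁᵢCp,ᵢTᵢ / Σ ṁᵢCp,ᵢ
      = 1413.3 / 45.97 = 30.743 °C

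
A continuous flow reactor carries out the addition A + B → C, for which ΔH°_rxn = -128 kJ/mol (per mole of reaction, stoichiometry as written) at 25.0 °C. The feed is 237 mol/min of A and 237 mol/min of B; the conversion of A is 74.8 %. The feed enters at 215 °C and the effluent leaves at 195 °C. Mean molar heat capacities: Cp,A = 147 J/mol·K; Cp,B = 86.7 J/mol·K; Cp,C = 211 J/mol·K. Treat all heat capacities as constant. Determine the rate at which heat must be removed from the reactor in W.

Q_out = 408000 W

Extent of reaction ξ = 0.748 × 237 = 177.28 mol/min
Reaction term: ξ·ΔH°_rxn = 177.28 × -128 = -22691 kJ/min
Sensible, feed 215→25 °C: -10524 kJ/min
Outlet flows (mol/min): A 59.724, B 59.724, C 177.28
Sensible, products 25→195 °C: 8731.7 kJ/min
Q = ΔH = -24483 kJ/min = -408.05 kW
Heat removed = 408050 W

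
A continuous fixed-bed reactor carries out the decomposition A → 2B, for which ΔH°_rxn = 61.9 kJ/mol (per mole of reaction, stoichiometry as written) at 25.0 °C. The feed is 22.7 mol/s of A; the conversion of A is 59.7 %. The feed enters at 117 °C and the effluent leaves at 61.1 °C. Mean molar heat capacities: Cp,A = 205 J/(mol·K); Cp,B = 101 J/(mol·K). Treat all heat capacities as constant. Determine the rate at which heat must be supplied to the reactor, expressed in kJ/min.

Q_in = 34600 kJ/min

Extent of reaction ξ = 0.597 × 22.7 = 13.552 mol/s
Reaction term: ξ·ΔH°_rxn = 13.552 × 61.9 = 838.86 kJ/s
Sensible, feed 117→25 °C: -428.12 kJ/s
Outlet flows (mol/s): A 9.1481, B 27.104
Sensible, products 25→61.1 °C: 166.52 kJ/s
Q = ΔH = 577.26 kJ/s = 577.26 kW
Heat supplied = 34636 kJ/min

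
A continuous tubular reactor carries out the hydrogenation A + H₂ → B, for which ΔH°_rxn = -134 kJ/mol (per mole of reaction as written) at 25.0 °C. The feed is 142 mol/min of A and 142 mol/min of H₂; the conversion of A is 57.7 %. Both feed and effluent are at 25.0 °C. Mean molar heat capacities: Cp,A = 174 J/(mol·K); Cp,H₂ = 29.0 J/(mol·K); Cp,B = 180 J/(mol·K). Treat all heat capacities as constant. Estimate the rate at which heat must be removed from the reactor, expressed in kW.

Q_out = 183 kW

Extent of reaction ξ = 0.577 × 142 = 81.934 mol/min
Reaction term: ξ·ΔH°_rxn = 81.934 × -134 = -10979 kJ/min
Q = ΔH = -10979 kJ/min = -182.99 kW
Heat removed = 182.99 kW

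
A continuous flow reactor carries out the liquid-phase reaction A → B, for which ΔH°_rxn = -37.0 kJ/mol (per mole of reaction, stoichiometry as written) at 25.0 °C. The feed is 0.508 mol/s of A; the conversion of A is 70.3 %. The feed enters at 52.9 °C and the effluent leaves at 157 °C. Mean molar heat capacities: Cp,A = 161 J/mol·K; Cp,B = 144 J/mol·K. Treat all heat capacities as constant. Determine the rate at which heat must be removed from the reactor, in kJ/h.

Extent of reaction ξ = 0.703 × 0.508 = 0.35712 mol/s
Reaction term: ξ·ΔH°_rxn = 0.35712 × -37.0 = -13.214 kJ/s
Sensible, feed 52.9→25 °C: -2.2819 kJ/s
Outlet flows (mol/s): A 0.15088, B 0.35712
Sensible, products 25→157 °C: 9.9946 kJ/s
Q = ΔH = -5.5008 kJ/s = -5.5008 kW
Heat removed = 19803 kJ/h

Q_out = 19800 kJ/h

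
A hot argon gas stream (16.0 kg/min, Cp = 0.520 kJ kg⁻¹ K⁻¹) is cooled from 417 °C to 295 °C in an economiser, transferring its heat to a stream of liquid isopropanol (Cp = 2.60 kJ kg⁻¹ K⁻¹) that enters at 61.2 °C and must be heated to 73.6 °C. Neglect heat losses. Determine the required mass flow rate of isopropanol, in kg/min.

Heat released by hot stream: Q = 16.0 × 0.520 × (417 − 295) = 1015 kJ/min
Energy balance on cold side (adiabatic exchanger): Q = ṁ_c·Cp_c·(T_c,out − T_c,in)
ṁ_c = 1015 / [2.60 × (73.6 − 61.2)] = 31.484 kg/min

ṁ_c = 31.5 kg/min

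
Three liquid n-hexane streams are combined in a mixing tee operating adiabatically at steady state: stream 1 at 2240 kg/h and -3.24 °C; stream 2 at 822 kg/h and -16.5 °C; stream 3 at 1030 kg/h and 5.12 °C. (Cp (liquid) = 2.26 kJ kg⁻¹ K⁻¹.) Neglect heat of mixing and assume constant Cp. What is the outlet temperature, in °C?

Energy balance with Q = 0: Σ ṁᵢCp,ᵢ(T_out − Tᵢ) = 0
T_out = Σ ṁᵢCp,ᵢTᵢ / Σ ṁᵢCp,ᵢ
      = -35136 / 9247.9 = -3.7994 °C

T_out = -3.80 °C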